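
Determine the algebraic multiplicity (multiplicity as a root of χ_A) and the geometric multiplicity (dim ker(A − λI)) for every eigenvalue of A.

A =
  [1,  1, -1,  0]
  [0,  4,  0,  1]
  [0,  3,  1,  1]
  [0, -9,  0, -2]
λ = 1: alg = 4, geom = 2

Step 1 — factor the characteristic polynomial to read off the algebraic multiplicities:
  χ_A(x) = (x - 1)^4

Step 2 — compute geometric multiplicities via the rank-nullity identity g(λ) = n − rank(A − λI):
  rank(A − (1)·I) = 2, so dim ker(A − (1)·I) = n − 2 = 2

Summary:
  λ = 1: algebraic multiplicity = 4, geometric multiplicity = 2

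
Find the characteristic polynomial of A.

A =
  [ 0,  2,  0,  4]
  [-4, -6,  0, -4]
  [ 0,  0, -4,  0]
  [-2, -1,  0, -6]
x^4 + 16*x^3 + 96*x^2 + 256*x + 256

Expanding det(x·I − A) (e.g. by cofactor expansion or by noting that A is similar to its Jordan form J, which has the same characteristic polynomial as A) gives
  χ_A(x) = x^4 + 16*x^3 + 96*x^2 + 256*x + 256
which factors as (x + 4)^4. The eigenvalues (with algebraic multiplicities) are λ = -4 with multiplicity 4.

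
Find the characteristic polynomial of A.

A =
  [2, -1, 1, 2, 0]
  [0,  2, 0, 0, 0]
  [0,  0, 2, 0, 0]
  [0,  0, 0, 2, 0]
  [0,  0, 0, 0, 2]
x^5 - 10*x^4 + 40*x^3 - 80*x^2 + 80*x - 32

Expanding det(x·I − A) (e.g. by cofactor expansion or by noting that A is similar to its Jordan form J, which has the same characteristic polynomial as A) gives
  χ_A(x) = x^5 - 10*x^4 + 40*x^3 - 80*x^2 + 80*x - 32
which factors as (x - 2)^5. The eigenvalues (with algebraic multiplicities) are λ = 2 with multiplicity 5.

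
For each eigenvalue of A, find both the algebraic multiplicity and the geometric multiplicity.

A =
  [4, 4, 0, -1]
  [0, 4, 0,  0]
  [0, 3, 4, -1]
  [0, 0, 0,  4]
λ = 4: alg = 4, geom = 2

Step 1 — factor the characteristic polynomial to read off the algebraic multiplicities:
  χ_A(x) = (x - 4)^4

Step 2 — compute geometric multiplicities via the rank-nullity identity g(λ) = n − rank(A − λI):
  rank(A − (4)·I) = 2, so dim ker(A − (4)·I) = n − 2 = 2

Summary:
  λ = 4: algebraic multiplicity = 4, geometric multiplicity = 2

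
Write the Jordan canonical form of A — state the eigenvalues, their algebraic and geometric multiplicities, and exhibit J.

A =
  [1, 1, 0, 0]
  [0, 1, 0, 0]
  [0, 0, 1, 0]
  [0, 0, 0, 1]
J_2(1) ⊕ J_1(1) ⊕ J_1(1)

The characteristic polynomial is
  det(x·I − A) = x^4 - 4*x^3 + 6*x^2 - 4*x + 1 = (x - 1)^4

Eigenvalues and multiplicities (the geometric multiplicity of λ is n − rank(A − λI), which equals the number of Jordan blocks for λ):
  λ = 1: algebraic multiplicity = 4, geometric multiplicity = 3

Determining the block sizes for each eigenvalue:
  λ = 1: 3 blocks summing to 4 forces exactly one block of size 2 and the rest size 1 → block sizes [2, 1, 1]

Assembling the blocks gives a Jordan form
J =
  [1, 1, 0, 0]
  [0, 1, 0, 0]
  [0, 0, 1, 0]
  [0, 0, 0, 1]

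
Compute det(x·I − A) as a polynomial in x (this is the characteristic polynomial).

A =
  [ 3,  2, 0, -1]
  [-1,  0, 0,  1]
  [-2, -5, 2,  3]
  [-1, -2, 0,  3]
x^4 - 8*x^3 + 24*x^2 - 32*x + 16

Expanding det(x·I − A) (e.g. by cofactor expansion or by noting that A is similar to its Jordan form J, which has the same characteristic polynomial as A) gives
  χ_A(x) = x^4 - 8*x^3 + 24*x^2 - 32*x + 16
which factors as (x - 2)^4. The eigenvalues (with algebraic multiplicities) are λ = 2 with multiplicity 4.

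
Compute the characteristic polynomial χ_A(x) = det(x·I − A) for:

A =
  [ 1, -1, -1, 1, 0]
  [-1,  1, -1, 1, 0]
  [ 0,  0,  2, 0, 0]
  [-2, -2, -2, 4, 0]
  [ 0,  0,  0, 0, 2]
x^5 - 10*x^4 + 40*x^3 - 80*x^2 + 80*x - 32

Expanding det(x·I − A) (e.g. by cofactor expansion or by noting that A is similar to its Jordan form J, which has the same characteristic polynomial as A) gives
  χ_A(x) = x^5 - 10*x^4 + 40*x^3 - 80*x^2 + 80*x - 32
which factors as (x - 2)^5. The eigenvalues (with algebraic multiplicities) are λ = 2 with multiplicity 5.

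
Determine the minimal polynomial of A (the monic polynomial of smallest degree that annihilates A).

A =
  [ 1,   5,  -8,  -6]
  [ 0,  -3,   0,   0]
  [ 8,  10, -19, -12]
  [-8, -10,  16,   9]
x^2 + 6*x + 9

The characteristic polynomial is χ_A(x) = (x + 3)^4, so the eigenvalues are known. The minimal polynomial is
  m_A(x) = Π_λ (x − λ)^{k_λ}
where k_λ is the size of the *largest* Jordan block for λ (equivalently, the smallest k with (A − λI)^k v = 0 for every generalised eigenvector v of λ).

  λ = -3: largest Jordan block has size 2, contributing (x + 3)^2

So m_A(x) = (x + 3)^2 = x^2 + 6*x + 9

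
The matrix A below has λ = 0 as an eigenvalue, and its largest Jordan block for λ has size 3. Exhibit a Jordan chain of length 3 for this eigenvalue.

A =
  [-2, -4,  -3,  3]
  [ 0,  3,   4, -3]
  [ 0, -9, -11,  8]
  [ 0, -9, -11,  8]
A Jordan chain for λ = 0 of length 3:
v_1 = (-2, 1, -3, -3)ᵀ
v_2 = (-7, 4, -11, -11)ᵀ
v_3 = (2, 0, 1, 0)ᵀ

Let N = A − (0)·I. We want v_3 with N^3 v_3 = 0 but N^2 v_3 ≠ 0; then v_{j-1} := N · v_j for j = 3, …, 2.

Pick v_3 = (2, 0, 1, 0)ᵀ.
Then v_2 = N · v_3 = (-7, 4, -11, -11)ᵀ.
Then v_1 = N · v_2 = (-2, 1, -3, -3)ᵀ.

Sanity check: (A − (0)·I) v_1 = (0, 0, 0, 0)ᵀ = 0. ✓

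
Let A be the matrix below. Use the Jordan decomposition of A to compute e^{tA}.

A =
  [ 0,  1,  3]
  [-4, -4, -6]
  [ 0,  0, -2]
e^{tA} =
  [2*t*exp(-2*t) + exp(-2*t), t*exp(-2*t), 3*t*exp(-2*t)]
  [-4*t*exp(-2*t), -2*t*exp(-2*t) + exp(-2*t), -6*t*exp(-2*t)]
  [0, 0, exp(-2*t)]

Strategy: write A = P · J · P⁻¹ where J is a Jordan canonical form, so e^{tA} = P · e^{tJ} · P⁻¹, and e^{tJ} can be computed block-by-block.

A has Jordan form
J =
  [-2,  1,  0]
  [ 0, -2,  0]
  [ 0,  0, -2]
(up to reordering of blocks).

Per-block formulas:
  For a 1×1 block at λ = -2: exp(t · [-2]) = [e^(-2t)].
  For a 2×2 Jordan block J_2(-2): exp(t · J_2(-2)) = e^(-2t)·(I + t·N), where N is the 2×2 nilpotent shift.

After assembling e^{tJ} and conjugating by P, we get:

e^{tA} =
  [2*t*exp(-2*t) + exp(-2*t), t*exp(-2*t), 3*t*exp(-2*t)]
  [-4*t*exp(-2*t), -2*t*exp(-2*t) + exp(-2*t), -6*t*exp(-2*t)]
  [0, 0, exp(-2*t)]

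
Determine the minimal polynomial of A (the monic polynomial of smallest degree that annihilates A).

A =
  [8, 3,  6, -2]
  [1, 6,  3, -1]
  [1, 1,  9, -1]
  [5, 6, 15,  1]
x^3 - 18*x^2 + 108*x - 216

The characteristic polynomial is χ_A(x) = (x - 6)^4, so the eigenvalues are known. The minimal polynomial is
  m_A(x) = Π_λ (x − λ)^{k_λ}
where k_λ is the size of the *largest* Jordan block for λ (equivalently, the smallest k with (A − λI)^k v = 0 for every generalised eigenvector v of λ).

  λ = 6: largest Jordan block has size 3, contributing (x − 6)^3

So m_A(x) = (x - 6)^3 = x^3 - 18*x^2 + 108*x - 216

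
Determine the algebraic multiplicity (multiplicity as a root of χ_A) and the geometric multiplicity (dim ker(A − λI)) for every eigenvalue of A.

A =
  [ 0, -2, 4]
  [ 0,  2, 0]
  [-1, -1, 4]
λ = 2: alg = 3, geom = 2

Step 1 — factor the characteristic polynomial to read off the algebraic multiplicities:
  χ_A(x) = (x - 2)^3

Step 2 — compute geometric multiplicities via the rank-nullity identity g(λ) = n − rank(A − λI):
  rank(A − (2)·I) = 1, so dim ker(A − (2)·I) = n − 1 = 2

Summary:
  λ = 2: algebraic multiplicity = 3, geometric multiplicity = 2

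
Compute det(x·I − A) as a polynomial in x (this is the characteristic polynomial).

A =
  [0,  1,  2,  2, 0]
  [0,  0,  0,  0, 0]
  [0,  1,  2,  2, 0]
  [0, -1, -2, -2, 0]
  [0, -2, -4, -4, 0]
x^5

Expanding det(x·I − A) (e.g. by cofactor expansion or by noting that A is similar to its Jordan form J, which has the same characteristic polynomial as A) gives
  χ_A(x) = x^5
which factors as x^5. The eigenvalues (with algebraic multiplicities) are λ = 0 with multiplicity 5.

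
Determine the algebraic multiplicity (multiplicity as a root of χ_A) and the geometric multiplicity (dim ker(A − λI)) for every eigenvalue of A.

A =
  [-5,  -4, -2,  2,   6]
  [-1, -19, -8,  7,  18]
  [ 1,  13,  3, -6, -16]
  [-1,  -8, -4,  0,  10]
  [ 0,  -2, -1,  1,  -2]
λ = -5: alg = 3, geom = 2; λ = -4: alg = 2, geom = 2

Step 1 — factor the characteristic polynomial to read off the algebraic multiplicities:
  χ_A(x) = (x + 4)^2*(x + 5)^3

Step 2 — compute geometric multiplicities via the rank-nullity identity g(λ) = n − rank(A − λI):
  rank(A − (-5)·I) = 3, so dim ker(A − (-5)·I) = n − 3 = 2
  rank(A − (-4)·I) = 3, so dim ker(A − (-4)·I) = n − 3 = 2

Summary:
  λ = -5: algebraic multiplicity = 3, geometric multiplicity = 2
  λ = -4: algebraic multiplicity = 2, geometric multiplicity = 2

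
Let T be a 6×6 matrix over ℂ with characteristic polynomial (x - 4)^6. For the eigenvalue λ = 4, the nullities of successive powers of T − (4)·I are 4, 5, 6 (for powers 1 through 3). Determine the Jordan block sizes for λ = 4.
Block sizes for λ = 4: [3, 1, 1, 1]

From the dimensions of kernels of powers, the number of Jordan blocks of size at least j is d_j − d_{j−1} where d_j = dim ker(N^j) (with d_0 = 0). Computing the differences gives [4, 1, 1].
The number of blocks of size exactly k is (#blocks of size ≥ k) − (#blocks of size ≥ k + 1), so the partition is: 3 block(s) of size 1, 1 block(s) of size 3.
In nonincreasing order the block sizes are [3, 1, 1, 1].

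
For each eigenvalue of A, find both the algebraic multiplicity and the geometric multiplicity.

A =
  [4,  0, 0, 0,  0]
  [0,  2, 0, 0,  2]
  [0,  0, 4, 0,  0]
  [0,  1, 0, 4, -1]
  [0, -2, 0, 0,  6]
λ = 4: alg = 5, geom = 4

Step 1 — factor the characteristic polynomial to read off the algebraic multiplicities:
  χ_A(x) = (x - 4)^5

Step 2 — compute geometric multiplicities via the rank-nullity identity g(λ) = n − rank(A − λI):
  rank(A − (4)·I) = 1, so dim ker(A − (4)·I) = n − 1 = 4

Summary:
  λ = 4: algebraic multiplicity = 5, geometric multiplicity = 4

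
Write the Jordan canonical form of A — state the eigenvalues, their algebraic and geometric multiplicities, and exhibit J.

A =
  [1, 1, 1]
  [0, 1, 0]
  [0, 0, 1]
J_2(1) ⊕ J_1(1)

The characteristic polynomial is
  det(x·I − A) = x^3 - 3*x^2 + 3*x - 1 = (x - 1)^3

Eigenvalues and multiplicities (the geometric multiplicity of λ is n − rank(A − λI), which equals the number of Jordan blocks for λ):
  λ = 1: algebraic multiplicity = 3, geometric multiplicity = 2

Determining the block sizes for each eigenvalue:
  λ = 1: 2 blocks summing to 3 forces exactly one block of size 2 and the rest size 1 → block sizes [2, 1]

Assembling the blocks gives a Jordan form
J =
  [1, 1, 0]
  [0, 1, 0]
  [0, 0, 1]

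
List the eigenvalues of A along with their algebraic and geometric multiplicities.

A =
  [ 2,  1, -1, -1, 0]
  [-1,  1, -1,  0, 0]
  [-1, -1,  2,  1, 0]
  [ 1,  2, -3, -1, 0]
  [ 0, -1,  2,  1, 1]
λ = 1: alg = 5, geom = 3

Step 1 — factor the characteristic polynomial to read off the algebraic multiplicities:
  χ_A(x) = (x - 1)^5

Step 2 — compute geometric multiplicities via the rank-nullity identity g(λ) = n − rank(A − λI):
  rank(A − (1)·I) = 2, so dim ker(A − (1)·I) = n − 2 = 3

Summary:
  λ = 1: algebraic multiplicity = 5, geometric multiplicity = 3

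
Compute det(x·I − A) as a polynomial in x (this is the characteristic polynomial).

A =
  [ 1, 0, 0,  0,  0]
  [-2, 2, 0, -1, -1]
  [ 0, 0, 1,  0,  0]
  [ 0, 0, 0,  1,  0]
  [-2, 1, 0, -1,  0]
x^5 - 5*x^4 + 10*x^3 - 10*x^2 + 5*x - 1

Expanding det(x·I − A) (e.g. by cofactor expansion or by noting that A is similar to its Jordan form J, which has the same characteristic polynomial as A) gives
  χ_A(x) = x^5 - 5*x^4 + 10*x^3 - 10*x^2 + 5*x - 1
which factors as (x - 1)^5. The eigenvalues (with algebraic multiplicities) are λ = 1 with multiplicity 5.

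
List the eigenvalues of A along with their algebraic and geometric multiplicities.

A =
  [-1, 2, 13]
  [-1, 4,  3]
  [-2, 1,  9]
λ = 4: alg = 3, geom = 1

Step 1 — factor the characteristic polynomial to read off the algebraic multiplicities:
  χ_A(x) = (x - 4)^3

Step 2 — compute geometric multiplicities via the rank-nullity identity g(λ) = n − rank(A − λI):
  rank(A − (4)·I) = 2, so dim ker(A − (4)·I) = n − 2 = 1

Summary:
  λ = 4: algebraic multiplicity = 3, geometric multiplicity = 1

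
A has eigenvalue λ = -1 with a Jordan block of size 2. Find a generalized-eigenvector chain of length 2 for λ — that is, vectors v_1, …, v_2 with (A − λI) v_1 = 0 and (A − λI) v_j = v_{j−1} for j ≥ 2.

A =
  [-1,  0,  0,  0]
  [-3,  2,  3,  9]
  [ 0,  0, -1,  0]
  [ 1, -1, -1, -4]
A Jordan chain for λ = -1 of length 2:
v_1 = (0, -3, 0, 1)ᵀ
v_2 = (1, 0, 0, 0)ᵀ

Let N = A − (-1)·I. We want v_2 with N^2 v_2 = 0 but N^1 v_2 ≠ 0; then v_{j-1} := N · v_j for j = 2, …, 2.

Pick v_2 = (1, 0, 0, 0)ᵀ.
Then v_1 = N · v_2 = (0, -3, 0, 1)ᵀ.

Sanity check: (A − (-1)·I) v_1 = (0, 0, 0, 0)ᵀ = 0. ✓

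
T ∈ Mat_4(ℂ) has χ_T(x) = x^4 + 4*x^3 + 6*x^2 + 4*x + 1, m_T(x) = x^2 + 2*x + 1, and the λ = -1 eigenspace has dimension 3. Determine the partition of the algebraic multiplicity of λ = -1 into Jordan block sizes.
Block sizes for λ = -1: [2, 1, 1]

Step 1 — from the characteristic polynomial, algebraic multiplicity of λ = -1 is 4. From dim ker(T − (-1)·I) = 3, there are exactly 3 Jordan blocks for λ = -1.
Step 2 — from the minimal polynomial, the factor (x + 1)^2 tells us the largest block for λ = -1 has size 2.
Step 3 — with total size 4, 3 blocks, and largest block 2, the block sizes (in nonincreasing order) are [2, 1, 1].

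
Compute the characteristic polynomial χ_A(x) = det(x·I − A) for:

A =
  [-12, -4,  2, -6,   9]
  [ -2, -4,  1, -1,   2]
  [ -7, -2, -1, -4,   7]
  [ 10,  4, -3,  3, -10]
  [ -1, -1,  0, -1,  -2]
x^5 + 16*x^4 + 102*x^3 + 324*x^2 + 513*x + 324

Expanding det(x·I − A) (e.g. by cofactor expansion or by noting that A is similar to its Jordan form J, which has the same characteristic polynomial as A) gives
  χ_A(x) = x^5 + 16*x^4 + 102*x^3 + 324*x^2 + 513*x + 324
which factors as (x + 3)^4*(x + 4). The eigenvalues (with algebraic multiplicities) are λ = -4 with multiplicity 1, λ = -3 with multiplicity 4.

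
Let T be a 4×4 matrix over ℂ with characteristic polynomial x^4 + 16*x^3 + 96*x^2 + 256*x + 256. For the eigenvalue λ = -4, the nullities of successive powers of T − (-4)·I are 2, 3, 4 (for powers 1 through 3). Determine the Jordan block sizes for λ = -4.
Block sizes for λ = -4: [3, 1]

From the dimensions of kernels of powers, the number of Jordan blocks of size at least j is d_j − d_{j−1} where d_j = dim ker(N^j) (with d_0 = 0). Computing the differences gives [2, 1, 1].
The number of blocks of size exactly k is (#blocks of size ≥ k) − (#blocks of size ≥ k + 1), so the partition is: 1 block(s) of size 1, 1 block(s) of size 3.
In nonincreasing order the block sizes are [3, 1].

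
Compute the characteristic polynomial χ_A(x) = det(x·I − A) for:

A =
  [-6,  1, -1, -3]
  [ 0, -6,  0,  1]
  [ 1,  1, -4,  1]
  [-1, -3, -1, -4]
x^4 + 20*x^3 + 150*x^2 + 500*x + 625

Expanding det(x·I − A) (e.g. by cofactor expansion or by noting that A is similar to its Jordan form J, which has the same characteristic polynomial as A) gives
  χ_A(x) = x^4 + 20*x^3 + 150*x^2 + 500*x + 625
which factors as (x + 5)^4. The eigenvalues (with algebraic multiplicities) are λ = -5 with multiplicity 4.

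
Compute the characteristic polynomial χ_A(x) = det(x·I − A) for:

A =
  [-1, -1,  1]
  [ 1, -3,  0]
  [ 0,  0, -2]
x^3 + 6*x^2 + 12*x + 8

Expanding det(x·I − A) (e.g. by cofactor expansion or by noting that A is similar to its Jordan form J, which has the same characteristic polynomial as A) gives
  χ_A(x) = x^3 + 6*x^2 + 12*x + 8
which factors as (x + 2)^3. The eigenvalues (with algebraic multiplicities) are λ = -2 with multiplicity 3.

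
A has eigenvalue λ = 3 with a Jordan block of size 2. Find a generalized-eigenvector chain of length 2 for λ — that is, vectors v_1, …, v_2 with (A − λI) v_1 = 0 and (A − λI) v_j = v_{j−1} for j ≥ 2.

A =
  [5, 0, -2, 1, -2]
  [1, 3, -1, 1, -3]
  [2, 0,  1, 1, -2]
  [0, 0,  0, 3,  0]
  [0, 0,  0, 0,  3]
A Jordan chain for λ = 3 of length 2:
v_1 = (2, 1, 2, 0, 0)ᵀ
v_2 = (1, 0, 0, 0, 0)ᵀ

Let N = A − (3)·I. We want v_2 with N^2 v_2 = 0 but N^1 v_2 ≠ 0; then v_{j-1} := N · v_j for j = 2, …, 2.

Pick v_2 = (1, 0, 0, 0, 0)ᵀ.
Then v_1 = N · v_2 = (2, 1, 2, 0, 0)ᵀ.

Sanity check: (A − (3)·I) v_1 = (0, 0, 0, 0, 0)ᵀ = 0. ✓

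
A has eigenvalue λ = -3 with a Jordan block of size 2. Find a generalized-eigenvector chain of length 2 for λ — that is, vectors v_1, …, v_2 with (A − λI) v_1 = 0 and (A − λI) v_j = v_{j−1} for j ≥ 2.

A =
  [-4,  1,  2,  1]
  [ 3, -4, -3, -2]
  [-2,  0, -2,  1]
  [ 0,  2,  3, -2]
A Jordan chain for λ = -3 of length 2:
v_1 = (-1, 3, -2, 0)ᵀ
v_2 = (1, 0, 0, 0)ᵀ

Let N = A − (-3)·I. We want v_2 with N^2 v_2 = 0 but N^1 v_2 ≠ 0; then v_{j-1} := N · v_j for j = 2, …, 2.

Pick v_2 = (1, 0, 0, 0)ᵀ.
Then v_1 = N · v_2 = (-1, 3, -2, 0)ᵀ.

Sanity check: (A − (-3)·I) v_1 = (0, 0, 0, 0)ᵀ = 0. ✓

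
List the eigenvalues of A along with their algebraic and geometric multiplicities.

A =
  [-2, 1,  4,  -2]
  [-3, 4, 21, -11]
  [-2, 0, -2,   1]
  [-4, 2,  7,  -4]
λ = -1: alg = 4, geom = 2

Step 1 — factor the characteristic polynomial to read off the algebraic multiplicities:
  χ_A(x) = (x + 1)^4

Step 2 — compute geometric multiplicities via the rank-nullity identity g(λ) = n − rank(A − λI):
  rank(A − (-1)·I) = 2, so dim ker(A − (-1)·I) = n − 2 = 2

Summary:
  λ = -1: algebraic multiplicity = 4, geometric multiplicity = 2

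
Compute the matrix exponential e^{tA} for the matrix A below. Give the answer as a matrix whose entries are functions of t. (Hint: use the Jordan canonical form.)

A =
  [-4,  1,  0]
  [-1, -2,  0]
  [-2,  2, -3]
e^{tA} =
  [-t*exp(-3*t) + exp(-3*t), t*exp(-3*t), 0]
  [-t*exp(-3*t), t*exp(-3*t) + exp(-3*t), 0]
  [-2*t*exp(-3*t), 2*t*exp(-3*t), exp(-3*t)]

Strategy: write A = P · J · P⁻¹ where J is a Jordan canonical form, so e^{tA} = P · e^{tJ} · P⁻¹, and e^{tJ} can be computed block-by-block.

A has Jordan form
J =
  [-3,  1,  0]
  [ 0, -3,  0]
  [ 0,  0, -3]
(up to reordering of blocks).

Per-block formulas:
  For a 1×1 block at λ = -3: exp(t · [-3]) = [e^(-3t)].
  For a 2×2 Jordan block J_2(-3): exp(t · J_2(-3)) = e^(-3t)·(I + t·N), where N is the 2×2 nilpotent shift.

After assembling e^{tJ} and conjugating by P, we get:

e^{tA} =
  [-t*exp(-3*t) + exp(-3*t), t*exp(-3*t), 0]
  [-t*exp(-3*t), t*exp(-3*t) + exp(-3*t), 0]
  [-2*t*exp(-3*t), 2*t*exp(-3*t), exp(-3*t)]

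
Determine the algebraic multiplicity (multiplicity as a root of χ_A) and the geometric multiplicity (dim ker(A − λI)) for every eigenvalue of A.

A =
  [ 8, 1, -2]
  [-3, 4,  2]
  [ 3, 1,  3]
λ = 5: alg = 3, geom = 2

Step 1 — factor the characteristic polynomial to read off the algebraic multiplicities:
  χ_A(x) = (x - 5)^3

Step 2 — compute geometric multiplicities via the rank-nullity identity g(λ) = n − rank(A − λI):
  rank(A − (5)·I) = 1, so dim ker(A − (5)·I) = n − 1 = 2

Summary:
  λ = 5: algebraic multiplicity = 3, geometric multiplicity = 2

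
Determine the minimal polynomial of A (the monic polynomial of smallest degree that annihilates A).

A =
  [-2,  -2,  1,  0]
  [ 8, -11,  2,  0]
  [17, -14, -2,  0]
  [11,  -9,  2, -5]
x^3 + 15*x^2 + 75*x + 125

The characteristic polynomial is χ_A(x) = (x + 5)^4, so the eigenvalues are known. The minimal polynomial is
  m_A(x) = Π_λ (x − λ)^{k_λ}
where k_λ is the size of the *largest* Jordan block for λ (equivalently, the smallest k with (A − λI)^k v = 0 for every generalised eigenvector v of λ).

  λ = -5: largest Jordan block has size 3, contributing (x + 5)^3

So m_A(x) = (x + 5)^3 = x^3 + 15*x^2 + 75*x + 125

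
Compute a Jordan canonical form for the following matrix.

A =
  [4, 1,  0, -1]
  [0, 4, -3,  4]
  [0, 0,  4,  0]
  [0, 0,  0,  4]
J_3(4) ⊕ J_1(4)

The characteristic polynomial is
  det(x·I − A) = x^4 - 16*x^3 + 96*x^2 - 256*x + 256 = (x - 4)^4

Eigenvalues and multiplicities (the geometric multiplicity of λ is n − rank(A − λI), which equals the number of Jordan blocks for λ):
  λ = 4: algebraic multiplicity = 4, geometric multiplicity = 2

Determining the block sizes for each eigenvalue:
  λ = 4: with am = 4 and gm = 2, the partition is not yet determined (e.g. several partitions of 4 into 2 parts exist). Let N = A − (4)·I. Computing rank(N^1) = 2, rank(N^2) = 1, rank(N^3) = 0; the number of blocks of size ≥ j is rank(N^{j−1}) − rank(N^j), giving [2, 1, 1]. So we have 1 block(s) of size 3, 1 block(s) of size 1 → block sizes [3, 1]

Assembling the blocks gives a Jordan form
J =
  [4, 1, 0, 0]
  [0, 4, 1, 0]
  [0, 0, 4, 0]
  [0, 0, 0, 4]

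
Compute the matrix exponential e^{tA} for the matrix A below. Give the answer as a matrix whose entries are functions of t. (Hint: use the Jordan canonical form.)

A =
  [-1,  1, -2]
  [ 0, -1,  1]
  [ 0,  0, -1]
e^{tA} =
  [exp(-t), t*exp(-t), t^2*exp(-t)/2 - 2*t*exp(-t)]
  [0, exp(-t), t*exp(-t)]
  [0, 0, exp(-t)]

Strategy: write A = P · J · P⁻¹ where J is a Jordan canonical form, so e^{tA} = P · e^{tJ} · P⁻¹, and e^{tJ} can be computed block-by-block.

A has Jordan form
J =
  [-1,  1,  0]
  [ 0, -1,  1]
  [ 0,  0, -1]
(up to reordering of blocks).

Per-block formulas:
  For a 3×3 Jordan block J_3(-1): exp(t · J_3(-1)) = e^(-1t)·(I + t·N + (t^2/2)·N^2), where N is the 3×3 nilpotent shift.

After assembling e^{tJ} and conjugating by P, we get:

e^{tA} =
  [exp(-t), t*exp(-t), t^2*exp(-t)/2 - 2*t*exp(-t)]
  [0, exp(-t), t*exp(-t)]
  [0, 0, exp(-t)]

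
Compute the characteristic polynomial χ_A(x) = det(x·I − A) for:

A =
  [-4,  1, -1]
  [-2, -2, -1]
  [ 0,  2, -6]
x^3 + 12*x^2 + 48*x + 64

Expanding det(x·I − A) (e.g. by cofactor expansion or by noting that A is similar to its Jordan form J, which has the same characteristic polynomial as A) gives
  χ_A(x) = x^3 + 12*x^2 + 48*x + 64
which factors as (x + 4)^3. The eigenvalues (with algebraic multiplicities) are λ = -4 with multiplicity 3.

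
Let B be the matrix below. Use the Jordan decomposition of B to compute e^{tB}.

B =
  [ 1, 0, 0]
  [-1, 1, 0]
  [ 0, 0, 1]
e^{tB} =
  [exp(t), 0, 0]
  [-t*exp(t), exp(t), 0]
  [0, 0, exp(t)]

Strategy: write B = P · J · P⁻¹ where J is a Jordan canonical form, so e^{tB} = P · e^{tJ} · P⁻¹, and e^{tJ} can be computed block-by-block.

B has Jordan form
J =
  [1, 1, 0]
  [0, 1, 0]
  [0, 0, 1]
(up to reordering of blocks).

Per-block formulas:
  For a 2×2 Jordan block J_2(1): exp(t · J_2(1)) = e^(1t)·(I + t·N), where N is the 2×2 nilpotent shift.
  For a 1×1 block at λ = 1: exp(t · [1]) = [e^(1t)].

After assembling e^{tJ} and conjugating by P, we get:

e^{tB} =
  [exp(t), 0, 0]
  [-t*exp(t), exp(t), 0]
  [0, 0, exp(t)]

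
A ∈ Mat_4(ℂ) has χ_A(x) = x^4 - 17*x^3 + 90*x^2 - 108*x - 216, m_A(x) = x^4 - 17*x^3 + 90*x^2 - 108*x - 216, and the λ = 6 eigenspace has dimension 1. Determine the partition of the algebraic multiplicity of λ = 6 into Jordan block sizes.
Block sizes for λ = 6: [3]

Step 1 — from the characteristic polynomial, algebraic multiplicity of λ = 6 is 3. From dim ker(A − (6)·I) = 1, there are exactly 1 Jordan blocks for λ = 6.
Step 2 — from the minimal polynomial, the factor (x − 6)^3 tells us the largest block for λ = 6 has size 3.
Step 3 — with total size 3, 1 blocks, and largest block 3, the block sizes (in nonincreasing order) are [3].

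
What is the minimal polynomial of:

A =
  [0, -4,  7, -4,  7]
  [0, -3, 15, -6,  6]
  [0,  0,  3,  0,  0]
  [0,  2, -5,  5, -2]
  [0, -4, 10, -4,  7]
x^3 - 6*x^2 + 9*x

The characteristic polynomial is χ_A(x) = x*(x - 3)^4, so the eigenvalues are known. The minimal polynomial is
  m_A(x) = Π_λ (x − λ)^{k_λ}
where k_λ is the size of the *largest* Jordan block for λ (equivalently, the smallest k with (A − λI)^k v = 0 for every generalised eigenvector v of λ).

  λ = 0: largest Jordan block has size 1, contributing (x − 0)
  λ = 3: largest Jordan block has size 2, contributing (x − 3)^2

So m_A(x) = x*(x - 3)^2 = x^3 - 6*x^2 + 9*x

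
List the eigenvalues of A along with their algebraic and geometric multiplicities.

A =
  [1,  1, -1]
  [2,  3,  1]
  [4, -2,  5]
λ = 3: alg = 3, geom = 1

Step 1 — factor the characteristic polynomial to read off the algebraic multiplicities:
  χ_A(x) = (x - 3)^3

Step 2 — compute geometric multiplicities via the rank-nullity identity g(λ) = n − rank(A − λI):
  rank(A − (3)·I) = 2, so dim ker(A − (3)·I) = n − 2 = 1

Summary:
  λ = 3: algebraic multiplicity = 3, geometric multiplicity = 1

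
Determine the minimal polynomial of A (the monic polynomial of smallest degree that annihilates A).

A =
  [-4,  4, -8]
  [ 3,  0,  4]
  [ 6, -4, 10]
x^2 - 4*x + 4

The characteristic polynomial is χ_A(x) = (x - 2)^3, so the eigenvalues are known. The minimal polynomial is
  m_A(x) = Π_λ (x − λ)^{k_λ}
where k_λ is the size of the *largest* Jordan block for λ (equivalently, the smallest k with (A − λI)^k v = 0 for every generalised eigenvector v of λ).

  λ = 2: largest Jordan block has size 2, contributing (x − 2)^2

So m_A(x) = (x - 2)^2 = x^2 - 4*x + 4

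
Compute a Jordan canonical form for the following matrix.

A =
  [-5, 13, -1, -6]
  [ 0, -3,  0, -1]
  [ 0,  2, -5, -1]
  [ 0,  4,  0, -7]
J_2(-5) ⊕ J_2(-5)

The characteristic polynomial is
  det(x·I − A) = x^4 + 20*x^3 + 150*x^2 + 500*x + 625 = (x + 5)^4

Eigenvalues and multiplicities (the geometric multiplicity of λ is n − rank(A − λI), which equals the number of Jordan blocks for λ):
  λ = -5: algebraic multiplicity = 4, geometric multiplicity = 2

Determining the block sizes for each eigenvalue:
  λ = -5: with am = 4 and gm = 2, the partition is not yet determined (e.g. several partitions of 4 into 2 parts exist). Let N = A − (-5)·I. Computing rank(N^1) = 2, rank(N^2) = 0; the number of blocks of size ≥ j is rank(N^{j−1}) − rank(N^j), giving [2, 2]. So we have 2 block(s) of size 2 → block sizes [2, 2]

Assembling the blocks gives a Jordan form
J =
  [-5,  1,  0,  0]
  [ 0, -5,  0,  0]
  [ 0,  0, -5,  1]
  [ 0,  0,  0, -5]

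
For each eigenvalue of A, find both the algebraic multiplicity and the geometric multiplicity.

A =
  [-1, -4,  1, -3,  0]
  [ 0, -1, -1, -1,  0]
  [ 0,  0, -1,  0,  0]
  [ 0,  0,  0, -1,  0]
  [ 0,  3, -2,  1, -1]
λ = -1: alg = 5, geom = 3

Step 1 — factor the characteristic polynomial to read off the algebraic multiplicities:
  χ_A(x) = (x + 1)^5

Step 2 — compute geometric multiplicities via the rank-nullity identity g(λ) = n − rank(A − λI):
  rank(A − (-1)·I) = 2, so dim ker(A − (-1)·I) = n − 2 = 3

Summary:
  λ = -1: algebraic multiplicity = 5, geometric multiplicity = 3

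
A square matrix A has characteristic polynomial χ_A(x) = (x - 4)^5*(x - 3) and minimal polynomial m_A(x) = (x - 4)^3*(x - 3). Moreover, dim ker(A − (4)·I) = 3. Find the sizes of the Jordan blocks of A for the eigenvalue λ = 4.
Block sizes for λ = 4: [3, 1, 1]

Step 1 — from the characteristic polynomial, algebraic multiplicity of λ = 4 is 5. From dim ker(A − (4)·I) = 3, there are exactly 3 Jordan blocks for λ = 4.
Step 2 — from the minimal polynomial, the factor (x − 4)^3 tells us the largest block for λ = 4 has size 3.
Step 3 — with total size 5, 3 blocks, and largest block 3, the block sizes (in nonincreasing order) are [3, 1, 1].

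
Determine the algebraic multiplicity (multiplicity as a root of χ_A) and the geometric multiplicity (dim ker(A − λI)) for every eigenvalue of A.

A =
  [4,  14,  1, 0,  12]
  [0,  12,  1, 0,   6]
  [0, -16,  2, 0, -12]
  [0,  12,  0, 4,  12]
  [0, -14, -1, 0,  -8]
λ = -2: alg = 1, geom = 1; λ = 4: alg = 4, geom = 3

Step 1 — factor the characteristic polynomial to read off the algebraic multiplicities:
  χ_A(x) = (x - 4)^4*(x + 2)

Step 2 — compute geometric multiplicities via the rank-nullity identity g(λ) = n − rank(A − λI):
  rank(A − (-2)·I) = 4, so dim ker(A − (-2)·I) = n − 4 = 1
  rank(A − (4)·I) = 2, so dim ker(A − (4)·I) = n − 2 = 3

Summary:
  λ = -2: algebraic multiplicity = 1, geometric multiplicity = 1
  λ = 4: algebraic multiplicity = 4, geometric multiplicity = 3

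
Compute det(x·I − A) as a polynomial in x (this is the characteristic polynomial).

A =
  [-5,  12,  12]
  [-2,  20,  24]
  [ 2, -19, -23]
x^3 + 8*x^2 + 11*x - 20

Expanding det(x·I − A) (e.g. by cofactor expansion or by noting that A is similar to its Jordan form J, which has the same characteristic polynomial as A) gives
  χ_A(x) = x^3 + 8*x^2 + 11*x - 20
which factors as (x - 1)*(x + 4)*(x + 5). The eigenvalues (with algebraic multiplicities) are λ = -5 with multiplicity 1, λ = -4 with multiplicity 1, λ = 1 with multiplicity 1.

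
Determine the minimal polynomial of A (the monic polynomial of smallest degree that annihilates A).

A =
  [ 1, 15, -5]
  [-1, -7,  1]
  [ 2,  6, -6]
x^2 + 8*x + 16

The characteristic polynomial is χ_A(x) = (x + 4)^3, so the eigenvalues are known. The minimal polynomial is
  m_A(x) = Π_λ (x − λ)^{k_λ}
where k_λ is the size of the *largest* Jordan block for λ (equivalently, the smallest k with (A − λI)^k v = 0 for every generalised eigenvector v of λ).

  λ = -4: largest Jordan block has size 2, contributing (x + 4)^2

So m_A(x) = (x + 4)^2 = x^2 + 8*x + 16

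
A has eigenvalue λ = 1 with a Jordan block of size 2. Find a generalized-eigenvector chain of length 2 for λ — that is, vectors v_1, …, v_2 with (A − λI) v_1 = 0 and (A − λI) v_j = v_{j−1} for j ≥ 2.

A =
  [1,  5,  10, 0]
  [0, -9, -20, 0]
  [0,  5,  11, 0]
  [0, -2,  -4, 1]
A Jordan chain for λ = 1 of length 2:
v_1 = (5, -10, 5, -2)ᵀ
v_2 = (0, 1, 0, 0)ᵀ

Let N = A − (1)·I. We want v_2 with N^2 v_2 = 0 but N^1 v_2 ≠ 0; then v_{j-1} := N · v_j for j = 2, …, 2.

Pick v_2 = (0, 1, 0, 0)ᵀ.
Then v_1 = N · v_2 = (5, -10, 5, -2)ᵀ.

Sanity check: (A − (1)·I) v_1 = (0, 0, 0, 0)ᵀ = 0. ✓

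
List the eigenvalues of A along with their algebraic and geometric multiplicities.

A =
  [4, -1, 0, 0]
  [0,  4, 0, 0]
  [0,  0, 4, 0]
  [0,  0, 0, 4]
λ = 4: alg = 4, geom = 3

Step 1 — factor the characteristic polynomial to read off the algebraic multiplicities:
  χ_A(x) = (x - 4)^4

Step 2 — compute geometric multiplicities via the rank-nullity identity g(λ) = n − rank(A − λI):
  rank(A − (4)·I) = 1, so dim ker(A − (4)·I) = n − 1 = 3

Summary:
  λ = 4: algebraic multiplicity = 4, geometric multiplicity = 3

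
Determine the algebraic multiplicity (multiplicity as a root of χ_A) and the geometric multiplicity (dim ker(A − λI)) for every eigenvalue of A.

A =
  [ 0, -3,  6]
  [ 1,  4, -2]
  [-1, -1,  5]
λ = 3: alg = 3, geom = 2

Step 1 — factor the characteristic polynomial to read off the algebraic multiplicities:
  χ_A(x) = (x - 3)^3

Step 2 — compute geometric multiplicities via the rank-nullity identity g(λ) = n − rank(A − λI):
  rank(A − (3)·I) = 1, so dim ker(A − (3)·I) = n − 1 = 2

Summary:
  λ = 3: algebraic multiplicity = 3, geometric multiplicity = 2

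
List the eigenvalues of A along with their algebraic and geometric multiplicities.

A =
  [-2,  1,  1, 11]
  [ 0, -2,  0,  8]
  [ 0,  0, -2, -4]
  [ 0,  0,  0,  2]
λ = -2: alg = 3, geom = 2; λ = 2: alg = 1, geom = 1

Step 1 — factor the characteristic polynomial to read off the algebraic multiplicities:
  χ_A(x) = (x - 2)*(x + 2)^3

Step 2 — compute geometric multiplicities via the rank-nullity identity g(λ) = n − rank(A − λI):
  rank(A − (-2)·I) = 2, so dim ker(A − (-2)·I) = n − 2 = 2
  rank(A − (2)·I) = 3, so dim ker(A − (2)·I) = n − 3 = 1

Summary:
  λ = -2: algebraic multiplicity = 3, geometric multiplicity = 2
  λ = 2: algebraic multiplicity = 1, geometric multiplicity = 1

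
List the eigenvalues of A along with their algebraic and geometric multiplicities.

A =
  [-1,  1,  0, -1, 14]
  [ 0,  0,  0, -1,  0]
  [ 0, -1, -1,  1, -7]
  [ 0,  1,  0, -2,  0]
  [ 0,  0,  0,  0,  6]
λ = -1: alg = 4, geom = 3; λ = 6: alg = 1, geom = 1

Step 1 — factor the characteristic polynomial to read off the algebraic multiplicities:
  χ_A(x) = (x - 6)*(x + 1)^4

Step 2 — compute geometric multiplicities via the rank-nullity identity g(λ) = n − rank(A − λI):
  rank(A − (-1)·I) = 2, so dim ker(A − (-1)·I) = n − 2 = 3
  rank(A − (6)·I) = 4, so dim ker(A − (6)·I) = n − 4 = 1

Summary:
  λ = -1: algebraic multiplicity = 4, geometric multiplicity = 3
  λ = 6: algebraic multiplicity = 1, geometric multiplicity = 1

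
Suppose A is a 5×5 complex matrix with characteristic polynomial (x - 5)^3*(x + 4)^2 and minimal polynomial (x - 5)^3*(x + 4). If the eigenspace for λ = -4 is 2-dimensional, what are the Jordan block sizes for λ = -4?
Block sizes for λ = -4: [1, 1]

Step 1 — from the characteristic polynomial, algebraic multiplicity of λ = -4 is 2. From dim ker(A − (-4)·I) = 2, there are exactly 2 Jordan blocks for λ = -4.
Step 2 — from the minimal polynomial, the factor (x + 4) tells us the largest block for λ = -4 has size 1.
Step 3 — with total size 2, 2 blocks, and largest block 1, the block sizes (in nonincreasing order) are [1, 1].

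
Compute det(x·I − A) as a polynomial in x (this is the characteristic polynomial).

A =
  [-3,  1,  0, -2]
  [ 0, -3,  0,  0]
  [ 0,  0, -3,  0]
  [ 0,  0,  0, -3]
x^4 + 12*x^3 + 54*x^2 + 108*x + 81

Expanding det(x·I − A) (e.g. by cofactor expansion or by noting that A is similar to its Jordan form J, which has the same characteristic polynomial as A) gives
  χ_A(x) = x^4 + 12*x^3 + 54*x^2 + 108*x + 81
which factors as (x + 3)^4. The eigenvalues (with algebraic multiplicities) are λ = -3 with multiplicity 4.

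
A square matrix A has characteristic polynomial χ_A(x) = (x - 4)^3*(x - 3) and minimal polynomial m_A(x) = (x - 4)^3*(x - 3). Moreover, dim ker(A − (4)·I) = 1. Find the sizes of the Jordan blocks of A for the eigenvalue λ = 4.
Block sizes for λ = 4: [3]

Step 1 — from the characteristic polynomial, algebraic multiplicity of λ = 4 is 3. From dim ker(A − (4)·I) = 1, there are exactly 1 Jordan blocks for λ = 4.
Step 2 — from the minimal polynomial, the factor (x − 4)^3 tells us the largest block for λ = 4 has size 3.
Step 3 — with total size 3, 1 blocks, and largest block 3, the block sizes (in nonincreasing order) are [3].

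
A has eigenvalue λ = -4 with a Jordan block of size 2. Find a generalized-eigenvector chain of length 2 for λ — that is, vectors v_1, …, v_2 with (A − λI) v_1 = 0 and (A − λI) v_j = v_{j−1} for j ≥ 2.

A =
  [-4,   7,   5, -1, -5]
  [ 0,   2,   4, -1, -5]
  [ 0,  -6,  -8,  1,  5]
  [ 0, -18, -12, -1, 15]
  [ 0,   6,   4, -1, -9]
A Jordan chain for λ = -4 of length 2:
v_1 = (7, 6, -6, -18, 6)ᵀ
v_2 = (0, 1, 0, 0, 0)ᵀ

Let N = A − (-4)·I. We want v_2 with N^2 v_2 = 0 but N^1 v_2 ≠ 0; then v_{j-1} := N · v_j for j = 2, …, 2.

Pick v_2 = (0, 1, 0, 0, 0)ᵀ.
Then v_1 = N · v_2 = (7, 6, -6, -18, 6)ᵀ.

Sanity check: (A − (-4)·I) v_1 = (0, 0, 0, 0, 0)ᵀ = 0. ✓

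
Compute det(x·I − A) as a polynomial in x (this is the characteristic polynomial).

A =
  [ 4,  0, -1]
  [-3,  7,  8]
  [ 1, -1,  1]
x^3 - 12*x^2 + 48*x - 64

Expanding det(x·I − A) (e.g. by cofactor expansion or by noting that A is similar to its Jordan form J, which has the same characteristic polynomial as A) gives
  χ_A(x) = x^3 - 12*x^2 + 48*x - 64
which factors as (x - 4)^3. The eigenvalues (with algebraic multiplicities) are λ = 4 with multiplicity 3.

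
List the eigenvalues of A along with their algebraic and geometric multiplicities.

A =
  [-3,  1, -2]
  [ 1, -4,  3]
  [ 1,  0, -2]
λ = -3: alg = 3, geom = 1

Step 1 — factor the characteristic polynomial to read off the algebraic multiplicities:
  χ_A(x) = (x + 3)^3

Step 2 — compute geometric multiplicities via the rank-nullity identity g(λ) = n − rank(A − λI):
  rank(A − (-3)·I) = 2, so dim ker(A − (-3)·I) = n − 2 = 1

Summary:
  λ = -3: algebraic multiplicity = 3, geometric multiplicity = 1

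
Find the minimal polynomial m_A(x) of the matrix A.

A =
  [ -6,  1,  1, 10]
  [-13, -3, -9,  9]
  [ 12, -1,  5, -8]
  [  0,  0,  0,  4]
x^4 - 51*x^2 - 10*x + 600

The characteristic polynomial is χ_A(x) = (x - 6)*(x - 4)*(x + 5)^2, so the eigenvalues are known. The minimal polynomial is
  m_A(x) = Π_λ (x − λ)^{k_λ}
where k_λ is the size of the *largest* Jordan block for λ (equivalently, the smallest k with (A − λI)^k v = 0 for every generalised eigenvector v of λ).

  λ = -5: largest Jordan block has size 2, contributing (x + 5)^2
  λ = 4: largest Jordan block has size 1, contributing (x − 4)
  λ = 6: largest Jordan block has size 1, contributing (x − 6)

So m_A(x) = (x - 6)*(x - 4)*(x + 5)^2 = x^4 - 51*x^2 - 10*x + 600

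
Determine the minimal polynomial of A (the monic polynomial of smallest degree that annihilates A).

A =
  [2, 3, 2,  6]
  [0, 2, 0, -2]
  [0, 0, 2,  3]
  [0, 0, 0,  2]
x^2 - 4*x + 4

The characteristic polynomial is χ_A(x) = (x - 2)^4, so the eigenvalues are known. The minimal polynomial is
  m_A(x) = Π_λ (x − λ)^{k_λ}
where k_λ is the size of the *largest* Jordan block for λ (equivalently, the smallest k with (A − λI)^k v = 0 for every generalised eigenvector v of λ).

  λ = 2: largest Jordan block has size 2, contributing (x − 2)^2

So m_A(x) = (x - 2)^2 = x^2 - 4*x + 4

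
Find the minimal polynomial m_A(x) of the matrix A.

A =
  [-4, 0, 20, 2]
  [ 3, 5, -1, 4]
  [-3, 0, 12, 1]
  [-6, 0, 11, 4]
x^4 - 17*x^3 + 105*x^2 - 275*x + 250

The characteristic polynomial is χ_A(x) = (x - 5)^3*(x - 2), so the eigenvalues are known. The minimal polynomial is
  m_A(x) = Π_λ (x − λ)^{k_λ}
where k_λ is the size of the *largest* Jordan block for λ (equivalently, the smallest k with (A − λI)^k v = 0 for every generalised eigenvector v of λ).

  λ = 2: largest Jordan block has size 1, contributing (x − 2)
  λ = 5: largest Jordan block has size 3, contributing (x − 5)^3

So m_A(x) = (x - 5)^3*(x - 2) = x^4 - 17*x^3 + 105*x^2 - 275*x + 250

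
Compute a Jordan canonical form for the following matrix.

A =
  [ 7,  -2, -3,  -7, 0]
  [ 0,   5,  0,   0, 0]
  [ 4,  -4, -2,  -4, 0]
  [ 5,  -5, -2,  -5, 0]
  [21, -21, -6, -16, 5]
J_3(0) ⊕ J_1(5) ⊕ J_1(5)

The characteristic polynomial is
  det(x·I − A) = x^5 - 10*x^4 + 25*x^3 = x^3*(x - 5)^2

Eigenvalues and multiplicities (the geometric multiplicity of λ is n − rank(A − λI), which equals the number of Jordan blocks for λ):
  λ = 0: algebraic multiplicity = 3, geometric multiplicity = 1
  λ = 5: algebraic multiplicity = 2, geometric multiplicity = 2

Determining the block sizes for each eigenvalue:
  λ = 0: one block (gm = 1), so the single block has size am = 3 → block sizes [3]
  λ = 5: gm = am = 2, so every block has size 1 → block sizes [1, 1]

Assembling the blocks gives a Jordan form
J =
  [0, 1, 0, 0, 0]
  [0, 0, 1, 0, 0]
  [0, 0, 0, 0, 0]
  [0, 0, 0, 5, 0]
  [0, 0, 0, 0, 5]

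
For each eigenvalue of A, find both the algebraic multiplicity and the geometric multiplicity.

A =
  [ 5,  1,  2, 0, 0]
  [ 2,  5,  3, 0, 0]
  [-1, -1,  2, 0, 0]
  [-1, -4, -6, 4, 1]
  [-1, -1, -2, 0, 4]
λ = 4: alg = 5, geom = 2

Step 1 — factor the characteristic polynomial to read off the algebraic multiplicities:
  χ_A(x) = (x - 4)^5

Step 2 — compute geometric multiplicities via the rank-nullity identity g(λ) = n − rank(A − λI):
  rank(A − (4)·I) = 3, so dim ker(A − (4)·I) = n − 3 = 2

Summary:
  λ = 4: algebraic multiplicity = 5, geometric multiplicity = 2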